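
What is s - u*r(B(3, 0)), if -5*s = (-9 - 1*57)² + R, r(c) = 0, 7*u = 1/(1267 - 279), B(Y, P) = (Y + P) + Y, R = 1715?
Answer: -6071/5 ≈ -1214.2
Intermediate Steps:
B(Y, P) = P + 2*Y (B(Y, P) = (P + Y) + Y = P + 2*Y)
u = 1/6916 (u = 1/(7*(1267 - 279)) = (⅐)/988 = (⅐)*(1/988) = 1/6916 ≈ 0.00014459)
s = -6071/5 (s = -((-9 - 1*57)² + 1715)/5 = -((-9 - 57)² + 1715)/5 = -((-66)² + 1715)/5 = -(4356 + 1715)/5 = -⅕*6071 = -6071/5 ≈ -1214.2)
s - u*r(B(3, 0)) = -6071/5 - 0/6916 = -6071/5 - 1*0 = -6071/5 + 0 = -6071/5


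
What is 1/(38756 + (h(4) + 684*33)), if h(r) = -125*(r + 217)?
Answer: 1/33703 ≈ 2.9671e-5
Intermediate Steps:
h(r) = -27125 - 125*r (h(r) = -125*(217 + r) = -27125 - 125*r)
1/(38756 + (h(4) + 684*33)) = 1/(38756 + ((-27125 - 125*4) + 684*33)) = 1/(38756 + ((-27125 - 500) + 22572)) = 1/(38756 + (-27625 + 22572)) = 1/(38756 - 5053) = 1/33703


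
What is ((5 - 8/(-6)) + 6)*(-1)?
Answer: -37/3 ≈ -12.333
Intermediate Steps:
((5 - 8/(-6)) + 6)*(-1) = ((5 - 8*(-1)/6) + 6)*(-1) = ((5 - 1*(-4/3)) + 6)*(-1) = ((5 + 4/3) + 6)*(-1) = (19/3 + 6)*(-1) = (37/3)*(-1) = -37/3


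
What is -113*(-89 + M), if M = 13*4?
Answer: 4181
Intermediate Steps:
M = 52
-113*(-89 + M) = -113*(-89 + 52) = -113*(-37) = 4181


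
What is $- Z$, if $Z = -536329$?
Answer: $536329$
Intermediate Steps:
$- Z = \left(-1\right) \left(-536329\right) = 536329$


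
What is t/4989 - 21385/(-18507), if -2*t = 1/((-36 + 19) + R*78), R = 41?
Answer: 226253422141/195804171042 ≈ 1.1555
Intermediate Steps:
t = -1/6362 (t = -1/(2*((-36 + 19) + 41*78)) = -1/(2*(-17 + 3198)) = -½/3181 = -½*1/3181 = -1/6362 ≈ -0.00015718)
t/4989 - 21385/(-18507) = -1/6362/4989 - 21385/(-18507) = -1/6362*1/4989 - 21385*(-1/18507) = -1/31740018 + 21385/18507 = 226253422141/195804171042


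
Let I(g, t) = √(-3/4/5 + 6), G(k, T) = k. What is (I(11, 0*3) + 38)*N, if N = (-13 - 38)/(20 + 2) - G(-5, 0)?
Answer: 1121/11 + 177*√65/220 ≈ 108.40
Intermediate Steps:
N = 59/22 (N = (-13 - 38)/(20 + 2) - 1*(-5) = -51/22 + 5 = 59/22 ≈ 2.6818)
I(g, t) = 3*√65/10 (I(g, t) = √(-3*¼*(⅕) + 6) = √(-¾*⅕ + 6) = √(-3/20 + 6) = √(117/20) = 3*√65/10)
(I(11, 0*3) + 38)*N = (3*√65/10 + 38)*(59/22) = (38 + 3*√65/10)*(59/22) = 1121/11 + 177*√65/220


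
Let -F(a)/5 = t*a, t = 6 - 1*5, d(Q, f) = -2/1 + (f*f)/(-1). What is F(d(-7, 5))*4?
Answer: 540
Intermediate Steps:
d(Q, f) = -2 - f² (d(Q, f) = -2*1 + f²*(-1) = -2 - f²)
t = 1 (t = 6 - 5 = 1)
F(a) = -5*a
F(d(-7, 5))*4 = -5*(-2 - 1*5²)*4 = -5*(-2 - 1*25)*4 = -5*(-2 - 25)*4 = -5*(-27)*4 = 135*4 = 540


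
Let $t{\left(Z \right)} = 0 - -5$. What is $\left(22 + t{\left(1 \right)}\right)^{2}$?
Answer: $729$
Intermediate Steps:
$t{\left(Z \right)} = 5$ ($t{\left(Z \right)} = 0 + 5 = 5$)
$\left(22 + t{\left(1 \right)}\right)^{2} = \left(22 + 5\right)^{2} = 27^{2} = 729$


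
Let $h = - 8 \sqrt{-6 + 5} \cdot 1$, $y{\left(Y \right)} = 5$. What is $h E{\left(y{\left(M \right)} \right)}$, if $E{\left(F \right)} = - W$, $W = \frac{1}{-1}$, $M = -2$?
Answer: $- 8 i \approx - 8.0 i$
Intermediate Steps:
$W = -1$
$h = - 8 i$ ($h = - 8 \sqrt{-1} \cdot 1 = - 8 i 1 = - 8 i \approx - 8.0 i$)
$E{\left(F \right)} = 1$ ($E{\left(F \right)} = \left(-1\right) \left(-1\right) = 1$)
$h E{\left(y{\left(M \right)} \right)} = - 8 i 1 = - 8 i$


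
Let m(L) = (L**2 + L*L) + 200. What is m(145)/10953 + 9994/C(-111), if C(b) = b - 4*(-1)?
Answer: -104943532/1171971 ≈ -89.544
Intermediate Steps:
m(L) = 200 + 2*L**2 (m(L) = (L**2 + L**2) + 200 = 2*L**2 + 200 = 200 + 2*L**2)
C(b) = 4 + b (C(b) = b + 4 = 4 + b)
m(145)/10953 + 9994/C(-111) = (200 + 2*145**2)/10953 + 9994/(4 - 111) = (200 + 2*21025)*(1/10953) + 9994/(-107) = (200 + 42050)*(1/10953) + 9994*(-1/107) = 42250*(1/10953) - 9994/107 = 42250/10953 - 9994/107 = -104943532/1171971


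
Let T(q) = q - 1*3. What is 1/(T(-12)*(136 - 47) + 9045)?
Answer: 1/7710 ≈ 0.00012970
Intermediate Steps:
T(q) = -3 + q (T(q) = q - 3 = -3 + q)
1/(T(-12)*(136 - 47) + 9045) = 1/((-3 - 12)*(136 - 47) + 9045) = 1/(-15*89 + 9045) = 1/(-1335 + 9045) = 1/7710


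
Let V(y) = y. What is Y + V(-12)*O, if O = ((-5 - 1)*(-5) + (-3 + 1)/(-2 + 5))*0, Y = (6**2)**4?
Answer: 1679616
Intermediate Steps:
Y = 1679616 (Y = 36**4 = 1679616)
O = 0 (O = (-6*(-5) - 2/3)*0 = (30 - 2*1/3)*0 = (30 - 2/3)*0 = (88/3)*0 = 0)
Y + V(-12)*O = 1679616 - 12*0 = 1679616 + 0 = 1679616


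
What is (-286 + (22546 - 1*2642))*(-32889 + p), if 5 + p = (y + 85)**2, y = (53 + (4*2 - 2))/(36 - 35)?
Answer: -238515644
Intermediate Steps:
y = 59 (y = (53 + (8 - 2))/1 = (53 + 6)*1 = 59*1 = 59)
p = 20731 (p = -5 + (59 + 85)**2 = -5 + 144**2 = -5 + 20736 = 20731)
(-286 + (22546 - 1*2642))*(-32889 + p) = (-286 + (22546 - 1*2642))*(-32889 + 20731) = (-286 + (22546 - 2642))*(-12158) = (-286 + 19904)*(-12158) = 19618*(-12158) = -238515644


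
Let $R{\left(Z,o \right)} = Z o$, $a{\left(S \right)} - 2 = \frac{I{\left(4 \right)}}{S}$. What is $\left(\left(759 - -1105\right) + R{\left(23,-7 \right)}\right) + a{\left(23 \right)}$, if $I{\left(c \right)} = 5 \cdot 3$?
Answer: $\frac{39230}{23} \approx 1705.7$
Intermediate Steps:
$I{\left(c \right)} = 15$
$a{\left(S \right)} = 2 + \frac{15}{S}$
$\left(\left(759 - -1105\right) + R{\left(23,-7 \right)}\right) + a{\left(23 \right)} = \left(\left(759 - -1105\right) + 23 \left(-7\right)\right) + \left(2 + \frac{15}{23}\right) = \left(\left(759 + 1105\right) - 161\right) + \left(2 + 15 \cdot \frac{1}{23}\right) = \left(1864 - 161\right) + \left(2 + \frac{15}{23}\right) = 1703 + \frac{61}{23} = \frac{39230}{23}$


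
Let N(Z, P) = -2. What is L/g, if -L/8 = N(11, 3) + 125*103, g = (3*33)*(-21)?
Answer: 4904/99 ≈ 49.535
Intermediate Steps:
g = -2079 (g = 99*(-21) = -2079)
L = -102984 (L = -8*(-2 + 125*103) = -8*(-2 + 12875) = -8*12873 = -102984)
L/g = -102984/(-2079) = -102984*(-1/2079) = 4904/99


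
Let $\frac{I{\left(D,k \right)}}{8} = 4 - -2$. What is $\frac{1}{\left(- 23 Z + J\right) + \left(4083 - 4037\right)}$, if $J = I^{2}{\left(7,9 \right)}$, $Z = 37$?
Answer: $\frac{1}{1499} \approx 0.00066711$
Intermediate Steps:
$I{\left(D,k \right)} = 48$ ($I{\left(D,k \right)} = 8 \left(4 - -2\right) = 8 \left(4 + 2\right) = 8 \cdot 6 = 48$)
$J = 2304$ ($J = 48^{2} = 2304$)
$\frac{1}{\left(- 23 Z + J\right) + \left(4083 - 4037\right)} = \frac{1}{\left(\left(-23\right) 37 + 2304\right) + \left(4083 - 4037\right)} = \frac{1}{\left(-851 + 2304\right) + 46} = \frac{1}{1453 + 46} = \frac{1}{1499}$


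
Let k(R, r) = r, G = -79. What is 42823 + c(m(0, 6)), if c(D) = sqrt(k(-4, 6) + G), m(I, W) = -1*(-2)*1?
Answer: 42823 + I*sqrt(73) ≈ 42823.0 + 8.544*I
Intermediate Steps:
m(I, W) = 2 (m(I, W) = 2*1 = 2)
c(D) = I*sqrt(73) (c(D) = sqrt(6 - 79) = sqrt(-73) = I*sqrt(73))
42823 + c(m(0, 6)) = 42823 + I*sqrt(73)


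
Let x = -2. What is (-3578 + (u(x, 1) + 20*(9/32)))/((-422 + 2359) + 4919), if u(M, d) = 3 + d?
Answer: -28547/54848 ≈ -0.52047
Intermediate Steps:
(-3578 + (u(x, 1) + 20*(9/32)))/((-422 + 2359) + 4919) = (-3578 + ((3 + 1) + 20*(9/32)))/((-422 + 2359) + 4919) = (-3578 + (4 + 20*(9*(1/32))))/(1937 + 4919) = (-3578 + (4 + 20*(9/32)))/6856 = (-3578 + (4 + 45/8))*(1/6856) = (-3578 + 77/8)*(1/6856) = -28547/8*1/6856 = -28547/54848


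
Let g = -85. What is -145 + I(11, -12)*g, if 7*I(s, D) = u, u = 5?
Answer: -1440/7 ≈ -205.71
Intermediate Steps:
I(s, D) = 5/7 (I(s, D) = (1/7)*5 = 5/7)
-145 + I(11, -12)*g = -145 + (5/7)*(-85) = -145 - 425/7 = -1440/7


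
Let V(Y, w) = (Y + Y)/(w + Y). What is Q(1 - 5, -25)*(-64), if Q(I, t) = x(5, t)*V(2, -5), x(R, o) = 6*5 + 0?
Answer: 2560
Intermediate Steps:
x(R, o) = 30 (x(R, o) = 30 + 0 = 30)
V(Y, w) = 2*Y/(Y + w) (V(Y, w) = (2*Y)/(Y + w) = 2*Y/(Y + w))
Q(I, t) = -40 (Q(I, t) = 30*(2*2/(2 - 5)) = 30*(2*2/(-3)) = 30*(2*2*(-⅓)) = 30*(-4/3) = -40)
Q(1 - 5, -25)*(-64) = -40*(-64) = 2560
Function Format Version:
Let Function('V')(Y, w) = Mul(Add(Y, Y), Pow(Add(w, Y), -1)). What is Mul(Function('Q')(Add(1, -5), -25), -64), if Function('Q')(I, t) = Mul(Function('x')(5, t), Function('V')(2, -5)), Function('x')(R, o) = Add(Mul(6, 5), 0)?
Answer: 2560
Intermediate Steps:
Function('x')(R, o) = 30 (Function('x')(R, o) = Add(30, 0) = 30)
Function('V')(Y, w) = Mul(2, Y, Pow(Add(Y, w), -1)) (Function('V')(Y, w) = Mul(Mul(2, Y), Pow(Add(Y, w), -1)) = Mul(2, Y, Pow(Add(Y, w), -1)))
Function('Q')(I, t) = -40 (Function('Q')(I, t) = Mul(30, Mul(2, 2, Pow(Add(2, -5), -1))) = Mul(30, Mul(2, 2, Pow(-3, -1))) = Mul(30, Mul(2, 2, Rational(-1, 3))) = Mul(30, Rational(-4, 3)) = -40)
Mul(Function('Q')(Add(1, -5), -25), -64) = Mul(-40, -64) = 2560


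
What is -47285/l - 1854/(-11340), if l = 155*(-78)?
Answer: 517247/126945 ≈ 4.0746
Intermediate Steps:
l = -12090
-47285/l - 1854/(-11340) = -47285/(-12090) - 1854/(-11340) = -47285*(-1/12090) - 1854*(-1/11340) = 9457/2418 + 103/630 = 517247/126945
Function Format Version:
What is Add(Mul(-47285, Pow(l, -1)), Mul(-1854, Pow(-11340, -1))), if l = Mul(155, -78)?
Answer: Rational(517247, 126945) ≈ 4.0746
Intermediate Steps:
l = -12090
Add(Mul(-47285, Pow(l, -1)), Mul(-1854, Pow(-11340, -1))) = Add(Mul(-47285, Pow(-12090, -1)), Mul(-1854, Pow(-11340, -1))) = Add(Mul(-47285, Rational(-1, 12090)), Mul(-1854, Rational(-1, 11340))) = Add(Rational(9457, 2418), Rational(103, 630)) = Rational(517247, 126945)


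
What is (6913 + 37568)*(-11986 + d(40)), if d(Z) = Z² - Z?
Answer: -463758906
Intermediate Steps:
(6913 + 37568)*(-11986 + d(40)) = (6913 + 37568)*(-11986 + 40*(-1 + 40)) = 44481*(-11986 + 40*39) = 44481*(-11986 + 1560) = 44481*(-10426) = -463758906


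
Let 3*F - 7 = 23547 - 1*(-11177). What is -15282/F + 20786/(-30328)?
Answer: -6903059/3442228 ≈ -2.0054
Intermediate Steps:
F = 11577 (F = 7/3 + (23547 - 1*(-11177))/3 = 7/3 + (23547 + 11177)/3 = 7/3 + (⅓)*34724 = 7/3 + 34724/3 = 11577)
-15282/F + 20786/(-30328) = -15282/11577 + 20786/(-30328) = -15282*1/11577 + 20786*(-1/30328) = -5094/3859 - 10393/15164 = -6903059/3442228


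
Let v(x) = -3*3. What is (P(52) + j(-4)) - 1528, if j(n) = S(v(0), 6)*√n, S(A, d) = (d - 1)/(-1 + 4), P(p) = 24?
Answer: -1504 + 10*I/3 ≈ -1504.0 + 3.3333*I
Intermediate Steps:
v(x) = -9
S(A, d) = -⅓ + d/3 (S(A, d) = (-1 + d)/3 = (-1 + d)*(⅓) = -⅓ + d/3)
j(n) = 5*√n/3 (j(n) = (-⅓ + (⅓)*6)*√n = (-⅓ + 2)*√n = 5*√n/3)
(P(52) + j(-4)) - 1528 = (24 + 5*√(-4)/3) - 1528 = (24 + 5*(2*I)/3) - 1528 = (24 + 10*I/3) - 1528 = -1504 + 10*I/3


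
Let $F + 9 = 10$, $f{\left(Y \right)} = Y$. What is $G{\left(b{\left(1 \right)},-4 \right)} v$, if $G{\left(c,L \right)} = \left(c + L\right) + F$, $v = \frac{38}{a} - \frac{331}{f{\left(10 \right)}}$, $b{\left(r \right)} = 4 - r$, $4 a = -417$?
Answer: $0$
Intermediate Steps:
$a = - \frac{417}{4}$ ($a = \frac{1}{4} \left(-417\right) = - \frac{417}{4} \approx -104.25$)
$F = 1$ ($F = -9 + 10 = 1$)
$v = - \frac{139547}{4170}$ ($v = \frac{38}{- \frac{417}{4}} - \frac{331}{10} = 38 \left(- \frac{4}{417}\right) - \frac{331}{10} = - \frac{152}{417} - \frac{331}{10} = - \frac{139547}{4170} \approx -33.464$)
$G{\left(c,L \right)} = 1 + L + c$ ($G{\left(c,L \right)} = \left(c + L\right) + 1 = \left(L + c\right) + 1 = 1 + L + c$)
$G{\left(b{\left(1 \right)},-4 \right)} v = \left(1 - 4 + \left(4 - 1\right)\right) \left(- \frac{139547}{4170}\right) = \left(1 - 4 + 3\right) \left(- \frac{139547}{4170}\right) = 0 \left(- \frac{139547}{4170}\right) = 0$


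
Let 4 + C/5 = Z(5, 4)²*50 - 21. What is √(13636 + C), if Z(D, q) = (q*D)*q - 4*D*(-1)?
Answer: 9*√31031 ≈ 1585.4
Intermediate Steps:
Z(D, q) = 4*D + D*q² (Z(D, q) = (D*q)*q + 4*D = D*q² + 4*D = 4*D + D*q²)
C = 2499875 (C = -20 + 5*((5*(4 + 4²))²*50 - 21) = -20 + 5*((5*(4 + 16))²*50 - 21) = -20 + 5*((5*20)²*50 - 21) = -20 + 5*(100²*50 - 21) = -20 + 5*(10000*50 - 21) = -20 + 5*(500000 - 21) = -20 + 5*499979 = -20 + 2499895 = 2499875)
√(13636 + C) = √(13636 + 2499875) = √2513511 = 9*√31031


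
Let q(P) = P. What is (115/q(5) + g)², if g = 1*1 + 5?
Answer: 841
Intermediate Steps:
g = 6 (g = 1 + 5 = 6)
(115/q(5) + g)² = (115/5 + 6)² = (115*(⅕) + 6)² = (23 + 6)² = 29² = 841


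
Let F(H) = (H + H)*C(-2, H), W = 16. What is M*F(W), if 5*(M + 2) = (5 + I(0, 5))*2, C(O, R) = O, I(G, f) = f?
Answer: -128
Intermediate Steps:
M = 2 (M = -2 + ((5 + 5)*2)/5 = -2 + (10*2)/5 = -2 + (⅕)*20 = -2 + 4 = 2)
F(H) = -4*H (F(H) = (H + H)*(-2) = (2*H)*(-2) = -4*H)
M*F(W) = 2*(-4*16) = 2*(-64) = -128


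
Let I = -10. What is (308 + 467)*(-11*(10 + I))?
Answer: 0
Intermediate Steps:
(308 + 467)*(-11*(10 + I)) = (308 + 467)*(-11*(10 - 10)) = 775*(-11*0) = 775*0 = 0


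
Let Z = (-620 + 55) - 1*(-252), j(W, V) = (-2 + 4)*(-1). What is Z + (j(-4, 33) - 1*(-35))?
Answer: -280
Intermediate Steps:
j(W, V) = -2 (j(W, V) = 2*(-1) = -2)
Z = -313 (Z = -565 + 252 = -313)
Z + (j(-4, 33) - 1*(-35)) = -313 + (-2 - 1*(-35)) = -313 + (-2 + 35) = -313 + 33 = -280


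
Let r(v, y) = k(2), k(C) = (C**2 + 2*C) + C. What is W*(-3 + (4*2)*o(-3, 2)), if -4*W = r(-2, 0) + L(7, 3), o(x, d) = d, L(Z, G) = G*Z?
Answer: -403/4 ≈ -100.75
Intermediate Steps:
k(C) = C**2 + 3*C
r(v, y) = 10 (r(v, y) = 2*(3 + 2) = 2*5 = 10)
W = -31/4 (W = -(10 + 3*7)/4 = -(10 + 21)/4 = -1/4*31 = -31/4 ≈ -7.7500)
W*(-3 + (4*2)*o(-3, 2)) = -31*(-3 + (4*2)*2)/4 = -31*(-3 + 8*2)/4 = -31*(-3 + 16)/4 = -31/4*13 = -403/4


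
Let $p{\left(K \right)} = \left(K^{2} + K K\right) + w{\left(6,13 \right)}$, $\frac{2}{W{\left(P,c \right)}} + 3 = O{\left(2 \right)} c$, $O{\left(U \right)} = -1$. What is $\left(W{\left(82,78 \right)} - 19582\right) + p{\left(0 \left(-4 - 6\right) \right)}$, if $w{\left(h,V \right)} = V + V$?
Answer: $- \frac{1584038}{81} \approx -19556.0$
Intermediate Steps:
$w{\left(h,V \right)} = 2 V$
$W{\left(P,c \right)} = \frac{2}{-3 - c}$
$p{\left(K \right)} = 26 + 2 K^{2}$ ($p{\left(K \right)} = \left(K^{2} + K K\right) + 2 \cdot 13 = \left(K^{2} + K^{2}\right) + 26 = 2 K^{2} + 26 = 26 + 2 K^{2}$)
$\left(W{\left(82,78 \right)} - 19582\right) + p{\left(0 \left(-4 - 6\right) \right)} = \left(\frac{2}{-3 - 78} - 19582\right) + \left(26 + 2 \left(0 \left(-4 - 6\right)\right)^{2}\right) = \left(\frac{2}{-81} - 19582\right) + \left(26 + 2 \left(0 \left(-10\right)\right)^{2}\right) = \left(2 \left(- \frac{1}{81}\right) - 19582\right) + \left(26 + 2 \cdot 0^{2}\right) = \left(- \frac{2}{81} - 19582\right) + \left(26 + 2 \cdot 0\right) = - \frac{1586144}{81} + \left(26 + 0\right) = - \frac{1586144}{81} + 26 = - \frac{1584038}{81}$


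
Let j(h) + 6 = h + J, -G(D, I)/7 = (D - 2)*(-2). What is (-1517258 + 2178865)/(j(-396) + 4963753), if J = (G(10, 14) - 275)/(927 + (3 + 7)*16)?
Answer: 719166809/5395162374 ≈ 0.13330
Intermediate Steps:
G(D, I) = -28 + 14*D (G(D, I) = -7*(D - 2)*(-2) = -7*(-2 + D)*(-2) = -7*(4 - 2*D) = -28 + 14*D)
J = -163/1087 (J = ((-28 + 14*10) - 275)/(927 + (3 + 7)*16) = ((-28 + 140) - 275)/(927 + 10*16) = (112 - 275)/(927 + 160) = -163/1087 ≈ -0.14995)
j(h) = -6685/1087 + h (j(h) = -6 + (h - 163/1087) = -6 + (-163/1087 + h) = -6685/1087 + h)
(-1517258 + 2178865)/(j(-396) + 4963753) = (-1517258 + 2178865)/((-6685/1087 - 396) + 4963753) = 661607/(-437137/1087 + 4963753) = 661607/(5395162374/1087) = 661607*(1087/5395162374) = 719166809/5395162374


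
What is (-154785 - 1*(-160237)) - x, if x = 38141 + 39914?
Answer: -72603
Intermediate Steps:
x = 78055
(-154785 - 1*(-160237)) - x = (-154785 - 1*(-160237)) - 1*78055 = (-154785 + 160237) - 78055 = 5452 - 78055 = -72603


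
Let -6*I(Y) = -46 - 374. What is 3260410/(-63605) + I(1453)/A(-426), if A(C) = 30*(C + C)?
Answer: -1666810639/32514876 ≈ -51.263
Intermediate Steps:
I(Y) = 70 (I(Y) = -(-46 - 374)/6 = -⅙*(-420) = 70)
A(C) = 60*C (A(C) = 30*(2*C) = 60*C)
3260410/(-63605) + I(1453)/A(-426) = 3260410/(-63605) + 70/((60*(-426))) = 3260410*(-1/63605) + 70/(-25560) = -652082/12721 + 70*(-1/25560) = -652082/12721 - 7/2556 = -1666810639/32514876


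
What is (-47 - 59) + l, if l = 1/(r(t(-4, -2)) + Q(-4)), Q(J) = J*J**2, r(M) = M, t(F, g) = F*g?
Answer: -5937/56 ≈ -106.02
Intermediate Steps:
Q(J) = J**3
l = -1/56 (l = 1/(-4*(-2) + (-4)**3) = 1/(8 - 64) = 1/(-56) = -1/56 ≈ -0.017857)
(-47 - 59) + l = (-47 - 59) - 1/56 = -106 - 1/56 = -5937/56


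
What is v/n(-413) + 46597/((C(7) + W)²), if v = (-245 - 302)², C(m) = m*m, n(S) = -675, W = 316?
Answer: -1593226642/3597075 ≈ -442.92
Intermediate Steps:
C(m) = m²
v = 299209 (v = (-547)² = 299209)
v/n(-413) + 46597/((C(7) + W)²) = 299209/(-675) + 46597/((7² + 316)²) = 299209*(-1/675) + 46597/((49 + 316)²) = -299209/675 + 46597/(365²) = -299209/675 + 46597/133225 = -1593226642/3597075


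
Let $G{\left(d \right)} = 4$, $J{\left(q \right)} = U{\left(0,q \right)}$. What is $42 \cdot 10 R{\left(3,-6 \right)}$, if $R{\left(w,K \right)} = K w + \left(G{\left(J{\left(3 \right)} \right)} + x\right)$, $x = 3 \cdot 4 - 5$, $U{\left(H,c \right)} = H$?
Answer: $-2940$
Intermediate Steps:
$J{\left(q \right)} = 0$
$x = 7$ ($x = 12 - 5 = 7$)
$R{\left(w,K \right)} = 11 + K w$ ($R{\left(w,K \right)} = K w + \left(4 + 7\right) = K w + 11 = 11 + K w$)
$42 \cdot 10 R{\left(3,-6 \right)} = 42 \cdot 10 \left(11 - 18\right) = 420 \left(11 - 18\right) = 420 \left(-7\right) = -2940$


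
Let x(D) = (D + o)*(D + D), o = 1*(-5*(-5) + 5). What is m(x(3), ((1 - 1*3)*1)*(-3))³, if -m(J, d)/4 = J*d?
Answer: -107307307008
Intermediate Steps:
o = 30 (o = 1*(25 + 5) = 1*30 = 30)
x(D) = 2*D*(30 + D) (x(D) = (D + 30)*(D + D) = (30 + D)*(2*D) = 2*D*(30 + D))
m(J, d) = -4*J*d
m(x(3), ((1 - 1*3)*1)*(-3))³ = (-4*2*3*(30 + 3)*((1 - 1*3)*1)*(-3))³ = (-4*2*3*33*((1 - 3)*1)*(-3))³ = (-4*198*-2*1*(-3))³ = (-4*198*(-2*(-3)))³ = (-4*198*6)³ = (-4752)³ = -107307307008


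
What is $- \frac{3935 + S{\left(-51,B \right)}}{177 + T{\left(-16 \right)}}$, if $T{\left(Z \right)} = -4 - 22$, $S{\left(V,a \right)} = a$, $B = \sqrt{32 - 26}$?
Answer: $- \frac{3935}{151} - \frac{\sqrt{6}}{151} \approx -26.076$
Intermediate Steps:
$B = \sqrt{6} \approx 2.4495$
$T{\left(Z \right)} = -26$ ($T{\left(Z \right)} = -4 - 22 = -26$)
$- \frac{3935 + S{\left(-51,B \right)}}{177 + T{\left(-16 \right)}} = - \frac{3935 + \sqrt{6}}{177 - 26} = - \frac{3935 + \sqrt{6}}{151} = - (\frac{3935}{151} + \frac{\sqrt{6}}{151}) = - \frac{3935}{151} - \frac{\sqrt{6}}{151}$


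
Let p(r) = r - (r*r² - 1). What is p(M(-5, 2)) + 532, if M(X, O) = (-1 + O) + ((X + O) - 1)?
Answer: 557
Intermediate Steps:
M(X, O) = -2 + X + 2*O (M(X, O) = (-1 + O) + ((O + X) - 1) = (-1 + O) + (-1 + O + X) = -2 + X + 2*O)
p(r) = 1 + r - r³ (p(r) = r - (r³ - 1) = r - (-1 + r³) = r + (1 - r³) = 1 + r - r³)
p(M(-5, 2)) + 532 = (1 + (-2 - 5 + 2*2) - (-2 - 5 + 2*2)³) + 532 = (1 + (-2 - 5 + 4) - (-2 - 5 + 4)³) + 532 = (1 - 3 - 1*(-3)³) + 532 = (1 - 3 - 1*(-27)) + 532 = (1 - 3 + 27) + 532 = 25 + 532 = 557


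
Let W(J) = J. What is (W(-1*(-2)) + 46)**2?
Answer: 2304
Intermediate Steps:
(W(-1*(-2)) + 46)**2 = (-1*(-2) + 46)**2 = (2 + 46)**2 = 48**2 = 2304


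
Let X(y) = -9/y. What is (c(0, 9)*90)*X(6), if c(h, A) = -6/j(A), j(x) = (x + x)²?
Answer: 5/2 ≈ 2.5000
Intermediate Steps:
j(x) = 4*x² (j(x) = (2*x)² = 4*x²)
c(h, A) = -3/(2*A²) (c(h, A) = -6*1/(4*A²) = -3/(2*A²))
(c(0, 9)*90)*X(6) = (-3/2/9²*90)*(-9/6) = (-3/2*1/81*90)*(-9*⅙) = -1/54*90*(-3/2) = -5/3*(-3/2) = 5/2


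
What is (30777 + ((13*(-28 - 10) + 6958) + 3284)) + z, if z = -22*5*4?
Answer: 40085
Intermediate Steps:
z = -440 (z = -110*4 = -440)
(30777 + ((13*(-28 - 10) + 6958) + 3284)) + z = (30777 + ((13*(-28 - 10) + 6958) + 3284)) - 440 = (30777 + ((13*(-38) + 6958) + 3284)) - 440 = (30777 + ((-494 + 6958) + 3284)) - 440 = (30777 + (6464 + 3284)) - 440 = (30777 + 9748) - 440 = 40525 - 440 = 40085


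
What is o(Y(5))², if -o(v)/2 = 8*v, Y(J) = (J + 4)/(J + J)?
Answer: 5184/25 ≈ 207.36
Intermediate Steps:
Y(J) = (4 + J)/(2*J) (Y(J) = (4 + J)/((2*J)) = (4 + J)*(1/(2*J)) = (4 + J)/(2*J))
o(v) = -16*v
o(Y(5))² = (-8*(4 + 5)/5)² = (-8*9/5)² = (-16*9/10)² = (-72/5)² = 5184/25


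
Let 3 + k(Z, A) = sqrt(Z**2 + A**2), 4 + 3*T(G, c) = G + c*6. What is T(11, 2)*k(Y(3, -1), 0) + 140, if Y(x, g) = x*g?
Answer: 140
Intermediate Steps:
Y(x, g) = g*x
T(G, c) = -4/3 + 2*c + G/3 (T(G, c) = -4/3 + (G + c*6)/3 = -4/3 + (G + 6*c)/3 = -4/3 + (2*c + G/3) = -4/3 + 2*c + G/3)
k(Z, A) = -3 + sqrt(A**2 + Z**2) (k(Z, A) = -3 + sqrt(Z**2 + A**2) = -3 + sqrt(A**2 + Z**2))
T(11, 2)*k(Y(3, -1), 0) + 140 = (-4/3 + 2*2 + (1/3)*11)*(-3 + sqrt(0**2 + (-1*3)**2)) + 140 = (-4/3 + 4 + 11/3)*(-3 + sqrt(0 + (-3)**2)) + 140 = 19*(-3 + sqrt(0 + 9))/3 + 140 = 19*(-3 + sqrt(9))/3 + 140 = 19*(-3 + 3)/3 + 140 = (19/3)*0 + 140 = 0 + 140 = 140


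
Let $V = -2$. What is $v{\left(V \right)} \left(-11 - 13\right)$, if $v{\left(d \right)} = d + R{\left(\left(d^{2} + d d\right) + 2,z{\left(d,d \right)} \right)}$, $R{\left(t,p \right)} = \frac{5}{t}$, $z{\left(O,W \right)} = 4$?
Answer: $36$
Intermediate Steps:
$v{\left(d \right)} = d + \frac{5}{2 + 2 d^{2}}$ ($v{\left(d \right)} = d + \frac{5}{\left(d^{2} + d d\right) + 2} = d + \frac{5}{\left(d^{2} + d^{2}\right) + 2} = d + \frac{5}{2 d^{2} + 2} = d + \frac{5}{2 + 2 d^{2}}$)
$v{\left(V \right)} \left(-11 - 13\right) = \frac{\frac{5}{2} - 2 \left(1 + \left(-2\right)^{2}\right)}{1 + \left(-2\right)^{2}} \left(-11 - 13\right) = \frac{\frac{5}{2} - 2 \left(1 + 4\right)}{1 + 4} \left(-24\right) = \frac{\frac{5}{2} - 10}{5} \left(-24\right) = \frac{1}{5} \left(- \frac{15}{2}\right) \left(-24\right) = \left(- \frac{3}{2}\right) \left(-24\right) = 36$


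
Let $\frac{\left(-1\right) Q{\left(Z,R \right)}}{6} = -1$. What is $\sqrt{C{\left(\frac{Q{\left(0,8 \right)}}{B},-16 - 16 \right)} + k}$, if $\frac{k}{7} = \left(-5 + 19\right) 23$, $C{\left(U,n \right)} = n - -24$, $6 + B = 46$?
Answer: $\sqrt{2246} \approx 47.392$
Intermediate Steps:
$B = 40$ ($B = -6 + 46 = 40$)
$Q{\left(Z,R \right)} = 6$ ($Q{\left(Z,R \right)} = \left(-6\right) \left(-1\right) = 6$)
$C{\left(U,n \right)} = 24 + n$ ($C{\left(U,n \right)} = n + 24 = 24 + n$)
$k = 2254$ ($k = 7 \left(-5 + 19\right) 23 = 7 \cdot 14 \cdot 23 = 7 \cdot 322 = 2254$)
$\sqrt{C{\left(\frac{Q{\left(0,8 \right)}}{B},-16 - 16 \right)} + k} = \sqrt{\left(24 - 32\right) + 2254} = \sqrt{-8 + 2254} = \sqrt{2246}$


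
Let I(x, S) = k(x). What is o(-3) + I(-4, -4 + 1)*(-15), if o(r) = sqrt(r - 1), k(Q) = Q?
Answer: 60 + 2*I ≈ 60.0 + 2.0*I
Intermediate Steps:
o(r) = sqrt(-1 + r)
I(x, S) = x
o(-3) + I(-4, -4 + 1)*(-15) = sqrt(-1 - 3) - 4*(-15) = sqrt(-4) + 60 = 2*I + 60 = 60 + 2*I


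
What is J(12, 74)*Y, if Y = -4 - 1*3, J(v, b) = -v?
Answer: 84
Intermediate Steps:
Y = -7 (Y = -4 - 3 = -7)
J(12, 74)*Y = -1*12*(-7) = -12*(-7) = 84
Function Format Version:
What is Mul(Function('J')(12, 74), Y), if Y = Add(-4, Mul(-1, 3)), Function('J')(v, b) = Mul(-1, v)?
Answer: 84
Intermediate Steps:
Y = -7 (Y = Add(-4, -3) = -7)
Mul(Function('J')(12, 74), Y) = Mul(Mul(-1, 12), -7) = Mul(-12, -7) = 84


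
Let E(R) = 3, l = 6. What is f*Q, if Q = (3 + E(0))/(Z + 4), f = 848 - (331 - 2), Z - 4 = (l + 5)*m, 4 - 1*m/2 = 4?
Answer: 1557/4 ≈ 389.25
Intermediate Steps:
m = 0 (m = 8 - 2*4 = 8 - 8 = 0)
Z = 4 (Z = 4 + (6 + 5)*0 = 4 + 11*0 = 4 + 0 = 4)
f = 519 (f = 848 - 1*329 = 848 - 329 = 519)
Q = ¾ (Q = (3 + 3)/(4 + 4) = 6/8 = 6*(⅛) = ¾ ≈ 0.75000)
f*Q = 519*(¾) = 1557/4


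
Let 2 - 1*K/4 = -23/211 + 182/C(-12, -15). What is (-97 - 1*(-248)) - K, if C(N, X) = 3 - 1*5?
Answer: -46723/211 ≈ -221.44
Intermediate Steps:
C(N, X) = -2 (C(N, X) = 3 - 5 = -2)
K = 78584/211 (K = 8 - 4*(-23/211 + 182/(-2)) = 8 - 4*(-23*1/211 + 182*(-½)) = 8 - 4*(-23/211 - 91) = 8 - 4*(-19224/211) = 8 + 76896/211 = 78584/211 ≈ 372.44)
(-97 - 1*(-248)) - K = (-97 - 1*(-248)) - 1*78584/211 = (-97 + 248) - 78584/211 = 151 - 78584/211 = -46723/211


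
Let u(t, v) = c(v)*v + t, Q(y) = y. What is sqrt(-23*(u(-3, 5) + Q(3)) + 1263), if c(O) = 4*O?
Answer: I*sqrt(1037) ≈ 32.203*I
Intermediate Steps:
u(t, v) = t + 4*v**2 (u(t, v) = (4*v)*v + t = 4*v**2 + t = t + 4*v**2)
sqrt(-23*(u(-3, 5) + Q(3)) + 1263) = sqrt(-23*((-3 + 4*5**2) + 3) + 1263) = sqrt(-23*((-3 + 4*25) + 3) + 1263) = sqrt(-23*((-3 + 100) + 3) + 1263) = sqrt(-23*(97 + 3) + 1263) = sqrt(-23*100 + 1263) = sqrt(-2300 + 1263) = sqrt(-1037) = I*sqrt(1037)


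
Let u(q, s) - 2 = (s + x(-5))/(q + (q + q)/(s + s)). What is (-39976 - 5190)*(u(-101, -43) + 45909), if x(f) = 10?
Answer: -1466057353541/707 ≈ -2.0736e+9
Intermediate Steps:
u(q, s) = 2 + (10 + s)/(q + q/s) (u(q, s) = 2 + (s + 10)/(q + (q + q)/(s + s)) = 2 + (10 + s)/(q + (2*q)/((2*s))) = 2 + (10 + s)/(q + (2*q)*(1/(2*s))) = 2 + (10 + s)/(q + q/s))
(-39976 - 5190)*(u(-101, -43) + 45909) = (-39976 - 5190)*(((-43)² + 2*(-101) + 10*(-43) + 2*(-101)*(-43))/((-101)*(1 - 43)) + 45909) = -45166*(-1/101*(1849 - 202 - 430 + 8686)/(-42) + 45909) = -45166*(-1/101*(-1/42)*9903 + 45909) = -45166*(3301/1414 + 45909) = -45166*64918627/1414 = -1466057353541/707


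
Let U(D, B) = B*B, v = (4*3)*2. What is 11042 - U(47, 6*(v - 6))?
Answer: -622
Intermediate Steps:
v = 24 (v = 12*2 = 24)
U(D, B) = B²
11042 - U(47, 6*(v - 6)) = 11042 - (6*(24 - 6))² = 11042 - (6*18)² = 11042 - 1*108² = 11042 - 1*11664 = 11042 - 11664 = -622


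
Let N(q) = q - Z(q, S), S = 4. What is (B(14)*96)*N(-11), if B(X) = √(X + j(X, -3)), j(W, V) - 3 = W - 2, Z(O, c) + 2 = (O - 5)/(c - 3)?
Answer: 672*√29 ≈ 3618.8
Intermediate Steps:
Z(O, c) = -2 + (-5 + O)/(-3 + c) (Z(O, c) = -2 + (O - 5)/(c - 3) = -2 + (-5 + O)/(-3 + c))
j(W, V) = 1 + W (j(W, V) = 3 + (W - 2) = 3 + (-2 + W) = 1 + W)
N(q) = 7 (N(q) = q - (1 + q - 2*4)/(-3 + 4) = q - (1 + q - 8)/1 = q - (-7 + q) = q + (7 - q) = 7)
B(X) = √(1 + 2*X) (B(X) = √(X + (1 + X)) = √(1 + 2*X))
(B(14)*96)*N(-11) = (√(1 + 2*14)*96)*7 = (√(1 + 28)*96)*7 = (√29*96)*7 = (96*√29)*7 = 672*√29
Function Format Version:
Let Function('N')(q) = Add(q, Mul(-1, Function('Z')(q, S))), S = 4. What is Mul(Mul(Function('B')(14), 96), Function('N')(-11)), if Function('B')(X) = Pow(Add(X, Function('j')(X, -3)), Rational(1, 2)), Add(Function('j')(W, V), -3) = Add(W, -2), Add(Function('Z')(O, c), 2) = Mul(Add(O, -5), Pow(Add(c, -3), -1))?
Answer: Mul(672, Pow(29, Rational(1, 2))) ≈ 3618.8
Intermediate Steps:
Function('Z')(O, c) = Add(-2, Mul(Pow(Add(-3, c), -1), Add(-5, O))) (Function('Z')(O, c) = Add(-2, Mul(Add(O, -5), Pow(Add(c, -3), -1))) = Add(-2, Mul(Add(-5, O), Pow(Add(-3, c), -1))) = Add(-2, Mul(Pow(Add(-3, c), -1), Add(-5, O))))
Function('j')(W, V) = Add(1, W) (Function('j')(W, V) = Add(3, Add(W, -2)) = Add(3, Add(-2, W)) = Add(1, W))
Function('N')(q) = 7 (Function('N')(q) = Add(q, Mul(-1, Mul(Pow(Add(-3, 4), -1), Add(1, q, Mul(-2, 4))))) = Add(q, Mul(-1, Mul(Pow(1, -1), Add(1, q, -8)))) = Add(q, Mul(-1, Mul(1, Add(-7, q)))) = Add(q, Mul(-1, Add(-7, q))) = Add(q, Add(7, Mul(-1, q))) = 7)
Function('B')(X) = Pow(Add(1, Mul(2, X)), Rational(1, 2)) (Function('B')(X) = Pow(Add(X, Add(1, X)), Rational(1, 2)) = Pow(Add(1, Mul(2, X)), Rational(1, 2)))
Mul(Mul(Function('B')(14), 96), Function('N')(-11)) = Mul(Mul(Pow(Add(1, Mul(2, 14)), Rational(1, 2)), 96), 7) = Mul(Mul(Pow(Add(1, 28), Rational(1, 2)), 96), 7) = Mul(Mul(Pow(29, Rational(1, 2)), 96), 7) = Mul(Mul(96, Pow(29, Rational(1, 2))), 7) = Mul(672, Pow(29, Rational(1, 2)))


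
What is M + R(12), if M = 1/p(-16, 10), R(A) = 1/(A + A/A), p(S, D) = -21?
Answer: 8/273 ≈ 0.029304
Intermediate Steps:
R(A) = 1/(1 + A) (R(A) = 1/(A + 1) = 1/(1 + A))
M = -1/21 (M = 1/(-21) = -1/21 ≈ -0.047619)
M + R(12) = -1/21 + 1/(1 + 12) = -1/21 + 1/13 = 8/273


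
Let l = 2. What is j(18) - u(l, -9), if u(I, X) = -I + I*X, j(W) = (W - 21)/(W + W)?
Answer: 239/12 ≈ 19.917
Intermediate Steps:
j(W) = (-21 + W)/(2*W) (j(W) = (-21 + W)/((2*W)) = (-21 + W)*(1/(2*W)) = (-21 + W)/(2*W))
j(18) - u(l, -9) = (1/2)*(-21 + 18)/18 - 2*(-1 - 9) = (1/2)*(1/18)*(-3) - 2*(-10) = -1/12 - 1*(-20) = -1/12 + 20 = 239/12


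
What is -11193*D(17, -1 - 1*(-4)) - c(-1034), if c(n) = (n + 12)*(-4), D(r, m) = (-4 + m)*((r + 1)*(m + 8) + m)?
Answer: 2245705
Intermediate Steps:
D(r, m) = (-4 + m)*(m + (1 + r)*(8 + m)) (D(r, m) = (-4 + m)*((1 + r)*(8 + m) + m) = (-4 + m)*(m + (1 + r)*(8 + m)))
c(n) = -48 - 4*n (c(n) = (12 + n)*(-4) = -48 - 4*n)
-11193*D(17, -1 - 1*(-4)) - c(-1034) = -11193*(-32 - 32*17 + 2*(-1 - 1*(-4))**2 + 17*(-1 - 1*(-4))**2 + 4*(-1 - 1*(-4))*17) - (-48 - 4*(-1034)) = -11193*(-32 - 544 + 2*(-1 + 4)**2 + 17*(-1 + 4)**2 + 4*(-1 + 4)*17) - (-48 + 4136) = -11193*(-32 - 544 + 2*3**2 + 17*3**2 + 4*3*17) - 1*4088 = -11193*(-32 - 544 + 2*9 + 17*9 + 204) - 4088 = -11193*(-32 - 544 + 18 + 153 + 204) - 4088 = -11193*(-201) - 4088 = 2249793 - 4088 = 2245705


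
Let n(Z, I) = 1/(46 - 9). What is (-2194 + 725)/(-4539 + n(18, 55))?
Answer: 54353/167942 ≈ 0.32364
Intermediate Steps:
n(Z, I) = 1/37
(-2194 + 725)/(-4539 + n(18, 55)) = (-2194 + 725)/(-4539 + 1/37) = -1469/(-167942/37) = -1469*(-37/167942) = 54353/167942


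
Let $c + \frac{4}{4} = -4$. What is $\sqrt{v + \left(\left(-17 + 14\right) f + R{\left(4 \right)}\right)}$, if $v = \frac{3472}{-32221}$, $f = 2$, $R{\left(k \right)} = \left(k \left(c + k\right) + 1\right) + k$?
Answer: $\frac{i \sqrt{108221133}}{4603} \approx 2.26 i$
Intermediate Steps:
$c = -5$ ($c = -1 - 4 = -5$)
$R{\left(k \right)} = 1 + k + k \left(-5 + k\right)$ ($R{\left(k \right)} = \left(k \left(-5 + k\right) + 1\right) + k = \left(1 + k \left(-5 + k\right)\right) + k = 1 + k + k \left(-5 + k\right)$)
$v = - \frac{496}{4603}$ ($v = 3472 \left(- \frac{1}{32221}\right) = - \frac{496}{4603} \approx -0.10776$)
$\sqrt{v + \left(\left(-17 + 14\right) f + R{\left(4 \right)}\right)} = \sqrt{- \frac{496}{4603} + \left(\left(-17 + 14\right) 2 + \left(1 + 4^{2} - 16\right)\right)} = \sqrt{- \frac{496}{4603} + \left(\left(-3\right) 2 + \left(1 + 16 - 16\right)\right)} = \sqrt{- \frac{496}{4603} + \left(-6 + 1\right)} = \sqrt{- \frac{496}{4603} - 5} = \sqrt{- \frac{23511}{4603}} = \frac{i \sqrt{108221133}}{4603}$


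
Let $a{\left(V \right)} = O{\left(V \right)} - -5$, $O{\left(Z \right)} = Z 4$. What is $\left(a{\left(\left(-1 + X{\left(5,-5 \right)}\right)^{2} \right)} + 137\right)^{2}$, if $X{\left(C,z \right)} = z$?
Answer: $81796$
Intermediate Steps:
$O{\left(Z \right)} = 4 Z$
$a{\left(V \right)} = 5 + 4 V$ ($a{\left(V \right)} = 4 V - -5 = 4 V + 5 = 5 + 4 V$)
$\left(a{\left(\left(-1 + X{\left(5,-5 \right)}\right)^{2} \right)} + 137\right)^{2} = \left(\left(5 + 4 \left(-1 - 5\right)^{2}\right) + 137\right)^{2} = \left(\left(5 + 4 \left(-6\right)^{2}\right) + 137\right)^{2} = \left(\left(5 + 4 \cdot 36\right) + 137\right)^{2} = \left(\left(5 + 144\right) + 137\right)^{2} = \left(149 + 137\right)^{2} = 286^{2} = 81796$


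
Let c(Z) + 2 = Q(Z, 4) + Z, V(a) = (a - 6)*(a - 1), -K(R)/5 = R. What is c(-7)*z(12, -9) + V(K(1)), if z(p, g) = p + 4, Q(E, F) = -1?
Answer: -94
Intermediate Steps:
z(p, g) = 4 + p
K(R) = -5*R
V(a) = (-1 + a)*(-6 + a) (V(a) = (-6 + a)*(-1 + a) = (-1 + a)*(-6 + a))
c(Z) = -3 + Z (c(Z) = -2 + (-1 + Z) = -3 + Z)
c(-7)*z(12, -9) + V(K(1)) = (-3 - 7)*(4 + 12) + (6 + (-5*1)**2 - (-35)) = -10*16 + (6 + (-5)**2 - 7*(-5)) = -160 + (6 + 25 + 35) = -160 + 66 = -94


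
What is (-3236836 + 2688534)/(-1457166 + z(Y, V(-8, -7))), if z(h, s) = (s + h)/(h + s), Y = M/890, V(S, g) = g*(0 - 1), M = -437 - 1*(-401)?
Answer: 548302/1457165 ≈ 0.37628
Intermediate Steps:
M = -36 (M = -437 + 401 = -36)
V(S, g) = -g (V(S, g) = g*(-1) = -g)
Y = -18/445 (Y = -36/890 = -36*1/890 = -18/445 ≈ -0.040449)
z(h, s) = 1 (z(h, s) = (h + s)/(h + s) = 1)
(-3236836 + 2688534)/(-1457166 + z(Y, V(-8, -7))) = (-3236836 + 2688534)/(-1457166 + 1) = -548302/(-1457165) = -548302*(-1/1457165) = 548302/1457165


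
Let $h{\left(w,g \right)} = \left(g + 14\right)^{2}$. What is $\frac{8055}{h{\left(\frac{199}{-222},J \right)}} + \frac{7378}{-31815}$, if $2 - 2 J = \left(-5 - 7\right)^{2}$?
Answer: $\frac{3687281}{1640745} \approx 2.2473$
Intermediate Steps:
$J = -71$ ($J = 1 - \frac{\left(-5 - 7\right)^{2}}{2} = 1 - \frac{\left(-12\right)^{2}}{2} = 1 - 72 = -71$)
$h{\left(w,g \right)} = \left(14 + g\right)^{2}$
$\frac{8055}{h{\left(\frac{199}{-222},J \right)}} + \frac{7378}{-31815} = \frac{8055}{\left(14 - 71\right)^{2}} + \frac{7378}{-31815} = \frac{8055}{\left(-57\right)^{2}} + 7378 \left(- \frac{1}{31815}\right) = \frac{8055}{3249} - \frac{1054}{4545} = 8055 \cdot \frac{1}{3249} - \frac{1054}{4545} = \frac{895}{361} - \frac{1054}{4545} = \frac{3687281}{1640745}$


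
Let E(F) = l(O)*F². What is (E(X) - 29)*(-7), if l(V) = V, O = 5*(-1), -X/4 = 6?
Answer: 20363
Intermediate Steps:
X = -24 (X = -4*6 = -24)
O = -5
E(F) = -5*F²
(E(X) - 29)*(-7) = (-5*(-24)² - 29)*(-7) = (-5*576 - 29)*(-7) = (-2880 - 29)*(-7) = -2909*(-7) = 20363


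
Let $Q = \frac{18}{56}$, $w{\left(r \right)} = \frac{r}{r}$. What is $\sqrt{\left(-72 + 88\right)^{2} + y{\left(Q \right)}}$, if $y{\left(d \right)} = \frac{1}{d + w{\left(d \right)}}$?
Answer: $\frac{10 \sqrt{3515}}{37} \approx 16.024$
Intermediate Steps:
$w{\left(r \right)} = 1$
$Q = \frac{9}{28}$ ($Q = 18 \cdot \frac{1}{56} = \frac{9}{28} \approx 0.32143$)
$y{\left(d \right)} = \frac{1}{1 + d}$ ($y{\left(d \right)} = \frac{1}{d + 1} = \frac{1}{1 + d}$)
$\sqrt{\left(-72 + 88\right)^{2} + y{\left(Q \right)}} = \sqrt{\left(-72 + 88\right)^{2} + \frac{1}{1 + \frac{9}{28}}} = \sqrt{16^{2} + \frac{1}{\frac{37}{28}}} = \sqrt{256 + \frac{28}{37}} = \sqrt{\frac{9500}{37}} = \frac{10 \sqrt{3515}}{37}$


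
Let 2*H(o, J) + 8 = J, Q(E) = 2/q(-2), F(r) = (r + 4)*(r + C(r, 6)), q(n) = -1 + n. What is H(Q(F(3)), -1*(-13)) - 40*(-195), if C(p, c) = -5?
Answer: 15605/2 ≈ 7802.5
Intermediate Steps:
F(r) = (-5 + r)*(4 + r) (F(r) = (r + 4)*(r - 5) = (4 + r)*(-5 + r) = (-5 + r)*(4 + r))
Q(E) = -⅔ (Q(E) = 2/(-1 - 2) = 2/(-3) = 2*(-⅓) = -⅔)
H(o, J) = -4 + J/2
H(Q(F(3)), -1*(-13)) - 40*(-195) = (-4 + (-1*(-13))/2) - 40*(-195) = (-4 + (½)*13) + 7800 = (-4 + 13/2) + 7800 = 5/2 + 7800 = 15605/2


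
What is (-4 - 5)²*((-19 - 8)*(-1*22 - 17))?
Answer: 85293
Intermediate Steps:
(-4 - 5)²*((-19 - 8)*(-1*22 - 17)) = (-9)²*(-27*(-22 - 17)) = 81*(-27*(-39)) = 81*1053 = 85293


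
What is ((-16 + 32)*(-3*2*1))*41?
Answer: -3936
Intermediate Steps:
((-16 + 32)*(-3*2*1))*41 = (16*(-6*1))*41 = (16*(-6))*41 = -96*41 = -3936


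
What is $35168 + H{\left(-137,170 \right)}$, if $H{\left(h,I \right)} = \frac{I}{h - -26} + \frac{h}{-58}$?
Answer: $\frac{226416931}{6438} \approx 35169.0$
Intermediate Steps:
$H{\left(h,I \right)} = - \frac{h}{58} + \frac{I}{26 + h}$ ($H{\left(h,I \right)} = \frac{I}{h + 26} + h \left(- \frac{1}{58}\right) = \frac{I}{26 + h} - \frac{h}{58} = - \frac{h}{58} + \frac{I}{26 + h}$)
$35168 + H{\left(-137,170 \right)} = 35168 + \frac{- \left(-137\right)^{2} - -3562 + 58 \cdot 170}{58 \left(26 - 137\right)} = 35168 + \frac{\left(-1\right) 18769 + 3562 + 9860}{58 \left(-111\right)} = 35168 + \frac{1}{58} \left(- \frac{1}{111}\right) \left(-18769 + 3562 + 9860\right) = 35168 + \frac{1}{58} \left(- \frac{1}{111}\right) \left(-5347\right) = 35168 + \frac{5347}{6438} = \frac{226416931}{6438}$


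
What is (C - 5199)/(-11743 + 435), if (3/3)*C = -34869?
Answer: 10017/2827 ≈ 3.5433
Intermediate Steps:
C = -34869
(C - 5199)/(-11743 + 435) = (-34869 - 5199)/(-11743 + 435) = -40068/(-11308) = -40068*(-1/11308) = 10017/2827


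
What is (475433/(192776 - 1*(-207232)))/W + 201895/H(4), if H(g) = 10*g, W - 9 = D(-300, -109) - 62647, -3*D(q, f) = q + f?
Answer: 2253397557072/446449405 ≈ 5047.4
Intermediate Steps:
D(q, f) = -f/3 - q/3 (D(q, f) = -(q + f)/3 = -(f + q)/3 = -f/3 - q/3)
W = -187505/3 (W = 9 + ((-1/3*(-109) - 1/3*(-300)) - 62647) = 9 + ((109/3 + 100) - 62647) = 9 + (409/3 - 62647) = 9 - 187532/3 = -187505/3 ≈ -62502.)
(475433/(192776 - 1*(-207232)))/W + 201895/H(4) = (475433/(192776 - 1*(-207232)))/(-187505/3) + 201895/((10*4)) = (475433/(192776 + 207232))*(-3/187505) + 201895/40 = (475433/400008)*(-3/187505) + 201895*(1/40) = (475433*(1/400008))*(-3/187505) + 40379/8 = (67919/57144)*(-3/187505) + 40379/8 = -67919/3571595240 + 40379/8 = 2253397557072/446449405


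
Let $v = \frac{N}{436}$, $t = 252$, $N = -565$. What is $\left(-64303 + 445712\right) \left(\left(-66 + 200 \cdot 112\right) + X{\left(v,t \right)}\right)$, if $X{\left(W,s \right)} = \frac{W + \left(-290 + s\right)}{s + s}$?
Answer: $\frac{89136107197927}{10464} \approx 8.5184 \cdot 10^{9}$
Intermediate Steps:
$v = - \frac{565}{436} \approx -1.2959$
$X{\left(W,s \right)} = \frac{-290 + W + s}{2 s}$
$\left(-64303 + 445712\right) \left(\left(-66 + 200 \cdot 112\right) + X{\left(v,t \right)}\right) = \left(-64303 + 445712\right) \left(\left(-66 + 200 \cdot 112\right) + \frac{-290 - \frac{565}{436} + 252}{2 \cdot 252}\right) = 381409 \left(\left(-66 + 22400\right) + \frac{1}{2} \cdot \frac{1}{252} \left(- \frac{17133}{436}\right)\right) = 381409 \left(22334 - \frac{5711}{73248}\right) = 381409 \cdot \frac{1635915121}{73248} = \frac{89136107197927}{10464}$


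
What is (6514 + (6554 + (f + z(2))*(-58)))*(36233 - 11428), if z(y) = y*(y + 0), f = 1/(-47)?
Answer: 14966096750/47 ≈ 3.1843e+8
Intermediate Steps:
f = -1/47 ≈ -0.021277
z(y) = y**2 (z(y) = y*y = y**2)
(6514 + (6554 + (f + z(2))*(-58)))*(36233 - 11428) = (6514 + (6554 + (-1/47 + 2**2)*(-58)))*(36233 - 11428) = (6514 + (6554 + (-1/47 + 4)*(-58)))*24805 = (6514 + (6554 + (187/47)*(-58)))*24805 = (6514 + (6554 - 10846/47))*24805 = (6514 + 297192/47)*24805 = (603350/47)*24805 = 14966096750/47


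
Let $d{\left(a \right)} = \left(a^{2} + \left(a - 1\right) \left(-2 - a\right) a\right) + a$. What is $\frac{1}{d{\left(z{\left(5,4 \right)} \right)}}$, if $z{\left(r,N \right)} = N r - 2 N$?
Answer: $- \frac{1}{1692} \approx -0.00059102$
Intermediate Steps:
$z{\left(r,N \right)} = - 2 N + N r$
$d{\left(a \right)} = a + a^{2} + a \left(-1 + a\right) \left(-2 - a\right)$ ($d{\left(a \right)} = \left(a^{2} + \left(-1 + a\right) \left(-2 - a\right) a\right) + a = \left(a^{2} + a \left(-1 + a\right) \left(-2 - a\right)\right) + a = a + a^{2} + a \left(-1 + a\right) \left(-2 - a\right)$)
$\frac{1}{d{\left(z{\left(5,4 \right)} \right)}} = \frac{1}{4 \left(-2 + 5\right) \left(3 - \left(4 \left(-2 + 5\right)\right)^{2}\right)} = \frac{1}{4 \cdot 3 \left(3 - \left(4 \cdot 3\right)^{2}\right)} = \frac{1}{12 \left(3 - 12^{2}\right)} = \frac{1}{12 \left(3 - 144\right)} = \frac{1}{12 \left(-141\right)} = \frac{1}{-1692} = - \frac{1}{1692}$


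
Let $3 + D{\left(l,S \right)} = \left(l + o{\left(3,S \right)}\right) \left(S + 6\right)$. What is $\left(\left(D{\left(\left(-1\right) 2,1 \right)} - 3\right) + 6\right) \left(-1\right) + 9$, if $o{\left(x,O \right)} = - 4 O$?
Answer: $51$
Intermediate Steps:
$D{\left(l,S \right)} = -3 + \left(6 + S\right) \left(l - 4 S\right)$ ($D{\left(l,S \right)} = -3 + \left(l - 4 S\right) \left(S + 6\right) = -3 + \left(l - 4 S\right) \left(6 + S\right) = -3 + \left(6 + S\right) \left(l - 4 S\right)$)
$\left(\left(D{\left(\left(-1\right) 2,1 \right)} - 3\right) + 6\right) \left(-1\right) + 9 = \left(\left(\left(-3 - 24 - 4 \cdot 1^{2} + 6 \left(\left(-1\right) 2\right) + 1 \left(\left(-1\right) 2\right)\right) - 3\right) + 6\right) \left(-1\right) + 9 = \left(\left(\left(-3 - 24 - 4 + 6 \left(-2\right) + 1 \left(-2\right)\right) - 3\right) + 6\right) \left(-1\right) + 9 = \left(\left(\left(-3 - 24 - 4 - 12 - 2\right) - 3\right) + 6\right) \left(-1\right) + 9 = \left(\left(-45 - 3\right) + 6\right) \left(-1\right) + 9 = \left(-48 + 6\right) \left(-1\right) + 9 = \left(-42\right) \left(-1\right) + 9 = 42 + 9 = 51$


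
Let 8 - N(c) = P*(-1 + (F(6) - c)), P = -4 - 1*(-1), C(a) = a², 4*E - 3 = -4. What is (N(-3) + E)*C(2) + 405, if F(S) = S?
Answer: 532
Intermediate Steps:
E = -¼ (E = ¾ + (¼)*(-4) = ¾ - 1 = -¼ ≈ -0.25000)
P = -3 (P = -4 + 1 = -3)
N(c) = 23 - 3*c (N(c) = 8 - (-3)*(-1 + (6 - c)) = 8 - (-3)*(5 - c) = 8 - (-15 + 3*c) = 8 + (15 - 3*c) = 23 - 3*c)
(N(-3) + E)*C(2) + 405 = ((23 - 3*(-3)) - ¼)*2² + 405 = ((23 + 9) - ¼)*4 + 405 = (32 - ¼)*4 + 405 = (127/4)*4 + 405 = 127 + 405 = 532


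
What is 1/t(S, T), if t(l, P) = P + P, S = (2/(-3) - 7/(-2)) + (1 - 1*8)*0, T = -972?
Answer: -1/1944 ≈ -0.00051440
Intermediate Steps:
S = 17/6 (S = (2*(-1/3) - 7*(-1/2)) + (1 - 8)*0 = (-2/3 + 7/2) - 7*0 = 17/6 + 0 = 17/6 ≈ 2.8333)
t(l, P) = 2*P
1/t(S, T) = 1/(2*(-972)) = 1/(-1944) = -1/1944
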